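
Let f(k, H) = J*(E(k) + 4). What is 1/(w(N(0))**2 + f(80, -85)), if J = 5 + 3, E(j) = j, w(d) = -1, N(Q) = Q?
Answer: 1/673 ≈ 0.0014859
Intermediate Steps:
J = 8
f(k, H) = 32 + 8*k (f(k, H) = 8*(k + 4) = 8*(4 + k) = 32 + 8*k)
1/(w(N(0))**2 + f(80, -85)) = 1/((-1)**2 + (32 + 8*80)) = 1/(1 + (32 + 640)) = 1/(1 + 672) = 1/673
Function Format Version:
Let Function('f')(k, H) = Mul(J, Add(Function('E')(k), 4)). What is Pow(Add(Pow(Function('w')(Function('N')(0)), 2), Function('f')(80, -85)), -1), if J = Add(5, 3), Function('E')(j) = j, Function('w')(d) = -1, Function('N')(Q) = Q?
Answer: Rational(1, 673) ≈ 0.0014859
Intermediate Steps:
J = 8
Function('f')(k, H) = Add(32, Mul(8, k)) (Function('f')(k, H) = Mul(8, Add(k, 4)) = Mul(8, Add(4, k)) = Add(32, Mul(8, k)))
Pow(Add(Pow(Function('w')(Function('N')(0)), 2), Function('f')(80, -85)), -1) = Pow(Add(Pow(-1, 2), Add(32, Mul(8, 80))), -1) = Pow(Add(1, Add(32, 640)), -1) = Pow(Add(1, 672), -1) = Pow(673, -1) = Rational(1, 673)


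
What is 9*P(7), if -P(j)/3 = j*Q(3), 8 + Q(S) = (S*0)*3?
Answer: 1512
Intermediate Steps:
Q(S) = -8 (Q(S) = -8 + (S*0)*3 = -8 + 0*3 = -8 + 0 = -8)
P(j) = 24*j (P(j) = -3*j*(-8) = -(-24)*j = 24*j)
9*P(7) = 9*(24*7) = 9*168 = 1512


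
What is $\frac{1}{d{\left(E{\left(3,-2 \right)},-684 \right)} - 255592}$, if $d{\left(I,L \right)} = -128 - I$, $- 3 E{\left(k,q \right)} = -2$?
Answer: $- \frac{3}{767162} \approx -3.9105 \cdot 10^{-6}$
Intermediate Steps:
$E{\left(k,q \right)} = \frac{2}{3}$ ($E{\left(k,q \right)} = \left(- \frac{1}{3}\right) \left(-2\right) = \frac{2}{3}$)
$\frac{1}{d{\left(E{\left(3,-2 \right)},-684 \right)} - 255592} = \frac{1}{\left(-128 - \frac{2}{3}\right) - 255592} = \frac{1}{- \frac{386}{3} - 255592} = \frac{1}{- \frac{767162}{3}} = - \frac{3}{767162}$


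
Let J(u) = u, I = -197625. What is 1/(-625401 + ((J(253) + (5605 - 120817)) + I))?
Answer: -1/937985 ≈ -1.0661e-6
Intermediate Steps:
1/(-625401 + ((J(253) + (5605 - 120817)) + I)) = 1/(-625401 + ((253 + (5605 - 120817)) - 197625)) = 1/(-625401 + ((253 - 115212) - 197625)) = 1/(-625401 + (-114959 - 197625)) = 1/(-625401 - 312584) = 1/(-937985) = -1/937985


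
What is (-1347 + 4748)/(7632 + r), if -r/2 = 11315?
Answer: -3401/14998 ≈ -0.22676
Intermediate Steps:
r = -22630 (r = -2*11315 = -22630)
(-1347 + 4748)/(7632 + r) = (-1347 + 4748)/(7632 - 22630) = 3401/(-14998) = 3401*(-1/14998) = -3401/14998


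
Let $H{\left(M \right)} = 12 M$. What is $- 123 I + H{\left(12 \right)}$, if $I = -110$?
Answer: $13674$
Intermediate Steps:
$- 123 I + H{\left(12 \right)} = \left(-123\right) \left(-110\right) + 12 \cdot 12 = 13530 + 144 = 13674$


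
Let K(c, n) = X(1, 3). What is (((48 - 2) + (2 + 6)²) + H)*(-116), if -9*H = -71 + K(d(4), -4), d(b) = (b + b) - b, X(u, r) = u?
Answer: -122960/9 ≈ -13662.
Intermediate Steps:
d(b) = b (d(b) = 2*b - b = b)
K(c, n) = 1
H = 70/9 (H = -(-71 + 1)/9 = -⅑*(-70) = 70/9 ≈ 7.7778)
(((48 - 2) + (2 + 6)²) + H)*(-116) = (((48 - 2) + (2 + 6)²) + 70/9)*(-116) = ((46 + 8²) + 70/9)*(-116) = ((46 + 64) + 70/9)*(-116) = (110 + 70/9)*(-116) = (1060/9)*(-116) = -122960/9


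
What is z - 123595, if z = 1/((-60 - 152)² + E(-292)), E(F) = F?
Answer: -5518763939/44652 ≈ -1.2360e+5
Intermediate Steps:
z = 1/44652 (z = 1/((-60 - 152)² - 292) = 1/((-212)² - 292) = 1/(44944 - 292) = 1/44652 ≈ 2.2395e-5)
z - 123595 = 1/44652 - 123595 = -5518763939/44652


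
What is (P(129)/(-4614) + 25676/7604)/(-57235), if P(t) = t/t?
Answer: -5923073/100404086658 ≈ -5.8992e-5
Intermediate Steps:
P(t) = 1
(P(129)/(-4614) + 25676/7604)/(-57235) = (1/(-4614) + 25676/7604)/(-57235) = (1*(-1/4614) + 25676*(1/7604))*(-1/57235) = (-1/4614 + 6419/1901)*(-1/57235) = (29615365/8771214)*(-1/57235) = -5923073/100404086658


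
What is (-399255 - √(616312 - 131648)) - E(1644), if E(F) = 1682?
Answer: -400937 - 2*√121166 ≈ -4.0163e+5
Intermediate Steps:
(-399255 - √(616312 - 131648)) - E(1644) = (-399255 - √(616312 - 131648)) - 1*1682 = (-399255 - √484664) - 1682 = (-399255 - 2*√121166) - 1682 = -400937 - 2*√121166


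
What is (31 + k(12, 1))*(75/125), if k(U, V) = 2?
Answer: 99/5 ≈ 19.800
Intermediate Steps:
(31 + k(12, 1))*(75/125) = (31 + 2)*(75/125) = 33*(75*(1/125)) = 33*(3/5) = 99/5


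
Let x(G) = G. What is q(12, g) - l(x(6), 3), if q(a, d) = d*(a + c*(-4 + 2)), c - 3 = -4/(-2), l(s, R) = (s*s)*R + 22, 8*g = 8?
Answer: -128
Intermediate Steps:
g = 1 (g = (⅛)*8 = 1)
l(s, R) = 22 + R*s² (l(s, R) = s²*R + 22 = R*s² + 22 = 22 + R*s²)
c = 5 (c = 3 - 4/(-2) = 3 - 4*(-½) = 3 + 2 = 5)
q(a, d) = d*(-10 + a) (q(a, d) = d*(a + 5*(-4 + 2)) = d*(a + 5*(-2)) = d*(a - 10) = d*(-10 + a))
q(12, g) - l(x(6), 3) = 1*(-10 + 12) - (22 + 3*6²) = 1*2 - (22 + 3*36) = 2 - (22 + 108) = 2 - 1*130 = 2 - 130 = -128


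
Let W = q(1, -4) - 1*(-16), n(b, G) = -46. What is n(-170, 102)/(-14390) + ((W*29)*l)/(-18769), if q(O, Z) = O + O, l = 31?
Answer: -115997803/135042955 ≈ -0.85897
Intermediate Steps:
q(O, Z) = 2*O
W = 18 (W = 2*1 - 1*(-16) = 2 + 16 = 18)
n(-170, 102)/(-14390) + ((W*29)*l)/(-18769) = -46/(-14390) + ((18*29)*31)/(-18769) = -46*(-1/14390) + (522*31)*(-1/18769) = 23/7195 + 16182*(-1/18769) = 23/7195 - 16182/18769 = -115997803/135042955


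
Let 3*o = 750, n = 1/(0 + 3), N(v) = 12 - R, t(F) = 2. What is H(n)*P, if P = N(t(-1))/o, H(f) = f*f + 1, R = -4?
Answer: 16/225 ≈ 0.071111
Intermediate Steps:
N(v) = 16 (N(v) = 12 - 1*(-4) = 12 + 4 = 16)
n = ⅓ (n = 1/3 = ⅓ ≈ 0.33333)
H(f) = 1 + f² (H(f) = f² + 1 = 1 + f²)
o = 250 (o = (⅓)*750 = 250)
P = 8/125 (P = 16/250 = 16*(1/250) = 8/125 ≈ 0.064000)
H(n)*P = (1 + (⅓)²)*(8/125) = (1 + ⅑)*(8/125) = (10/9)*(8/125) = 16/225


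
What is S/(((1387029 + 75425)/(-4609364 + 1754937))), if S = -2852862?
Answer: 4071643160037/731227 ≈ 5.5682e+6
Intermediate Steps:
S/(((1387029 + 75425)/(-4609364 + 1754937))) = -2852862*(-4609364 + 1754937)/(1387029 + 75425) = -2852862/(1462454/(-2854427)) = -2852862/(1462454*(-1/2854427)) = -2852862/(-1462454/2854427) = -2852862*(-2854427/1462454) = 4071643160037/731227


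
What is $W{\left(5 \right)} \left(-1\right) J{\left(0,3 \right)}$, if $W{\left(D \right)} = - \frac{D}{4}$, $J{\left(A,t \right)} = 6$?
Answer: $\frac{15}{2} \approx 7.5$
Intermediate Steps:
$W{\left(D \right)} = - \frac{D}{4}$
$W{\left(5 \right)} \left(-1\right) J{\left(0,3 \right)} = \left(- \frac{1}{4}\right) 5 \left(-1\right) 6 = \left(- \frac{5}{4}\right) \left(-1\right) 6 = \frac{5}{4} \cdot 6 = \frac{15}{2}$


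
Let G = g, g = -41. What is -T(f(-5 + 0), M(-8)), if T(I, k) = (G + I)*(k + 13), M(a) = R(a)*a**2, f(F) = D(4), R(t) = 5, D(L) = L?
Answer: 12321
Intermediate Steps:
f(F) = 4
G = -41
M(a) = 5*a**2
T(I, k) = (-41 + I)*(13 + k) (T(I, k) = (-41 + I)*(k + 13) = (-41 + I)*(13 + k))
-T(f(-5 + 0), M(-8)) = -(-533 - 205*(-8)**2 + 13*4 + 4*(5*(-8)**2)) = -(-533 - 205*64 + 52 + 4*(5*64)) = -(-533 - 41*320 + 52 + 4*320) = -(-533 - 13120 + 52 + 1280) = -1*(-12321) = 12321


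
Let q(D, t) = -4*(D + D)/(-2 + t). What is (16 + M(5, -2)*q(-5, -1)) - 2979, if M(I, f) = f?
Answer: -8809/3 ≈ -2936.3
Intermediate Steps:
q(D, t) = -8*D/(-2 + t) (q(D, t) = -4*2*D/(-2 + t) = -8*D/(-2 + t))
(16 + M(5, -2)*q(-5, -1)) - 2979 = (16 - (-16)*(-5)/(-2 - 1)) - 2979 = (16 - (-16)*(-5)/(-3)) - 2979 = (16 - (-16)*(-5)*(-1)/3) - 2979 = (16 - 2*(-40/3)) - 2979 = (16 + 80/3) - 2979 = 128/3 - 2979 = -8809/3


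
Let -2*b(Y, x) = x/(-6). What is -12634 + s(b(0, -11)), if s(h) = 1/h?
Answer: -138986/11 ≈ -12635.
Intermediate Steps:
b(Y, x) = x/12 (b(Y, x) = -x/(2*(-6)) = -x*(-1)/(2*6) = -(-1)*x/12 = x/12)
-12634 + s(b(0, -11)) = -12634 + 1/((1/12)*(-11)) = -12634 + 1/(-11/12) = -12634 - 12/11 = -138986/11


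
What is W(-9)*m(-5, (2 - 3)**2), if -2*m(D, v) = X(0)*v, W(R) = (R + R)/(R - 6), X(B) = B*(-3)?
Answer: 0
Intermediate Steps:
X(B) = -3*B
W(R) = 2*R/(-6 + R) (W(R) = (2*R)/(-6 + R) = 2*R/(-6 + R))
m(D, v) = 0 (m(D, v) = -(-3*0)*v/2 = -0*v = -1/2*0 = 0)
W(-9)*m(-5, (2 - 3)**2) = (2*(-9)/(-6 - 9))*0 = (2*(-9)/(-15))*0 = (2*(-9)*(-1/15))*0 = (6/5)*0 = 0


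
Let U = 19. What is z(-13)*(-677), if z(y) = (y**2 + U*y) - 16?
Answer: 63638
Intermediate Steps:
z(y) = -16 + y**2 + 19*y (z(y) = (y**2 + 19*y) - 16 = -16 + y**2 + 19*y)
z(-13)*(-677) = (-16 + (-13)**2 + 19*(-13))*(-677) = (-16 + 169 - 247)*(-677) = -94*(-677) = 63638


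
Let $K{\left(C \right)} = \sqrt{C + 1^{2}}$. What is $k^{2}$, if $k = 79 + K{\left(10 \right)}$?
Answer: $\left(79 + \sqrt{11}\right)^{2} \approx 6776.0$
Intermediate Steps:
$K{\left(C \right)} = \sqrt{1 + C}$ ($K{\left(C \right)} = \sqrt{C + 1} = \sqrt{1 + C}$)
$k = 79 + \sqrt{11}$ ($k = 79 + \sqrt{1 + 10} = 79 + \sqrt{11} \approx 82.317$)
$k^{2} = \left(79 + \sqrt{11}\right)^{2}$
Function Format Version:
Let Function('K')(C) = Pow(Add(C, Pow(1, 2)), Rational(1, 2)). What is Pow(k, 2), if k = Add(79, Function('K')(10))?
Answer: Pow(Add(79, Pow(11, Rational(1, 2))), 2) ≈ 6776.0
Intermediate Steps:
Function('K')(C) = Pow(Add(1, C), Rational(1, 2)) (Function('K')(C) = Pow(Add(C, 1), Rational(1, 2)) = Pow(Add(1, C), Rational(1, 2)))
k = Add(79, Pow(11, Rational(1, 2))) (k = Add(79, Pow(Add(1, 10), Rational(1, 2))) = Add(79, Pow(11, Rational(1, 2))) ≈ 82.317)
Pow(k, 2) = Pow(Add(79, Pow(11, Rational(1, 2))), 2)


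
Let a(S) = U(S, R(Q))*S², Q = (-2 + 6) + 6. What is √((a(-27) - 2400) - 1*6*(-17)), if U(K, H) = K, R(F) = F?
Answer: I*√21981 ≈ 148.26*I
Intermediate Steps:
Q = 10 (Q = 4 + 6 = 10)
a(S) = S³ (a(S) = S*S² = S³)
√((a(-27) - 2400) - 1*6*(-17)) = √(((-27)³ - 2400) - 1*6*(-17)) = √((-19683 - 2400) - 6*(-17)) = √(-22083 + 102) = √(-21981) = I*√21981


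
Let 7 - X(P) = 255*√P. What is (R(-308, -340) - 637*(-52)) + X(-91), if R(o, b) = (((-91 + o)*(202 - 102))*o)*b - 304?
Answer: -4178295173 - 255*I*√91 ≈ -4.1783e+9 - 2432.5*I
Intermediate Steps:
R(o, b) = -304 + b*o*(-9100 + 100*o) (R(o, b) = (((-91 + o)*100)*o)*b - 304 = ((-9100 + 100*o)*o)*b - 304 = (o*(-9100 + 100*o))*b - 304 = b*o*(-9100 + 100*o) - 304 = -304 + b*o*(-9100 + 100*o))
X(P) = 7 - 255*√P
(R(-308, -340) - 637*(-52)) + X(-91) = ((-304 - 9100*(-340)*(-308) + 100*(-340)*(-308)²) - 637*(-52)) + (7 - 255*I*√91) = ((-304 - 952952000 + 100*(-340)*94864) + 33124) + (7 - 255*I*√91) = ((-304 - 952952000 - 3225376000) + 33124) + (7 - 255*I*√91) = (-4178328304 + 33124) + (7 - 255*I*√91) = -4178295180 + (7 - 255*I*√91) = -4178295173 - 255*I*√91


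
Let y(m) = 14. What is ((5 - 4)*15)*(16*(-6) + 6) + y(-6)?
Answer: -1336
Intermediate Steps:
((5 - 4)*15)*(16*(-6) + 6) + y(-6) = ((5 - 4)*15)*(16*(-6) + 6) + 14 = (1*15)*(-96 + 6) + 14 = 15*(-90) + 14 = -1350 + 14 = -1336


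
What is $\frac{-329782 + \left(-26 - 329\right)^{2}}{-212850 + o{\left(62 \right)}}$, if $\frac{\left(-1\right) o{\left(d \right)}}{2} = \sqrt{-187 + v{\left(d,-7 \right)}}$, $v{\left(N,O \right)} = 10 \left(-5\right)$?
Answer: $\frac{314273025}{328297996} - \frac{2953 i \sqrt{237}}{328297996} \approx 0.95728 - 0.00013847 i$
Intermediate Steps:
$v{\left(N,O \right)} = -50$
$o{\left(d \right)} = - 2 i \sqrt{237}$ ($o{\left(d \right)} = - 2 \sqrt{-187 - 50} = - 2 \sqrt{-237} = - 2 i \sqrt{237}$)
$\frac{-329782 + \left(-26 - 329\right)^{2}}{-212850 + o{\left(62 \right)}} = \frac{-329782 + \left(-26 - 329\right)^{2}}{-212850 - 2 i \sqrt{237}} = \frac{-329782 + \left(-355\right)^{2}}{-212850 - 2 i \sqrt{237}} = \frac{-329782 + 126025}{-212850 - 2 i \sqrt{237}} = - \frac{203757}{-212850 - 2 i \sqrt{237}}$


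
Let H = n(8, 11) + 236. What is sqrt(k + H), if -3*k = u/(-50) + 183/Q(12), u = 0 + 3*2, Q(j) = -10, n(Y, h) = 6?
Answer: sqrt(24814)/10 ≈ 15.752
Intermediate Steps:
u = 6 (u = 0 + 6 = 6)
H = 242 (H = 6 + 236 = 242)
k = 307/50 (k = -(6/(-50) + 183/(-10))/3 = -(6*(-1/50) + 183*(-1/10))/3 = -(-3/25 - 183/10)/3 = -1/3*(-921/50) = 307/50 ≈ 6.1400)
sqrt(k + H) = sqrt(307/50 + 242) = sqrt(12407/50) = sqrt(24814)/10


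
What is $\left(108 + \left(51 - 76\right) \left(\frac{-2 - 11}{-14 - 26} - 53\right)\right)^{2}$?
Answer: $\frac{129937201}{64} \approx 2.0303 \cdot 10^{6}$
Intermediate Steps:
$\left(108 + \left(51 - 76\right) \left(\frac{-2 - 11}{-14 - 26} - 53\right)\right)^{2} = \left(108 - 25 \left(- \frac{13}{-40} - 53\right)\right)^{2} = \left(108 - 25 \left(\left(-13\right) \left(- \frac{1}{40}\right) - 53\right)\right)^{2} = \left(108 - 25 \left(\frac{13}{40} - 53\right)\right)^{2} = \left(108 - - \frac{10535}{8}\right)^{2} = \left(108 + \frac{10535}{8}\right)^{2} = \left(\frac{11399}{8}\right)^{2} = \frac{129937201}{64}$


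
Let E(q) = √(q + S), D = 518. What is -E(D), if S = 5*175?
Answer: -√1393 ≈ -37.323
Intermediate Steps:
S = 875
E(q) = √(875 + q) (E(q) = √(q + 875) = √(875 + q))
-E(D) = -√(875 + 518) = -√1393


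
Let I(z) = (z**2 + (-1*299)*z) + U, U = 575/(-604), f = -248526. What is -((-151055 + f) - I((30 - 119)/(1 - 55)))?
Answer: 87862849199/220158 ≈ 3.9909e+5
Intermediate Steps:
U = -575/604 (U = 575*(-1/604) = -575/604 ≈ -0.95199)
I(z) = -575/604 + z**2 - 299*z (I(z) = (z**2 + (-1*299)*z) - 575/604 = (z**2 - 299*z) - 575/604 = -575/604 + z**2 - 299*z)
-((-151055 + f) - I((30 - 119)/(1 - 55))) = -((-151055 - 248526) - (-575/604 + ((30 - 119)/(1 - 55))**2 - 299*(30 - 119)/(1 - 55))) = -(-399581 - (-575/604 + (-89/(-54))**2 - (-26611)/(-54))) = -(-399581 - (-575/604 + (-89*(-1/54))**2 - (-26611)*(-1)/54)) = -(-399581 - (-575/604 + (89/54)**2 - 299*89/54)) = -(-399581 - (-575/604 + 7921/2916 - 26611/54)) = -(-399581 - 1*(-108104599/220158)) = -(-399581 + 108104599/220158) = -1*(-87862849199/220158) = 87862849199/220158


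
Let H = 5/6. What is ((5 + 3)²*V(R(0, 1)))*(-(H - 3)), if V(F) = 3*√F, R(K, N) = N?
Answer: 416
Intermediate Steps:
H = ⅚ (H = 5*(⅙) = ⅚ ≈ 0.83333)
((5 + 3)²*V(R(0, 1)))*(-(H - 3)) = ((5 + 3)²*(3*√1))*(-(⅚ - 3)) = (8²*(3*1))*(-1*(-13/6)) = (64*3)*(13/6) = 192*(13/6) = 416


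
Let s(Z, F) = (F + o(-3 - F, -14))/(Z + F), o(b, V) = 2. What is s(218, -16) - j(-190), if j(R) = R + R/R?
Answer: 19082/101 ≈ 188.93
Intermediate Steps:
j(R) = 1 + R (j(R) = R + 1 = 1 + R)
s(Z, F) = (2 + F)/(F + Z) (s(Z, F) = (F + 2)/(Z + F) = (2 + F)/(F + Z))
s(218, -16) - j(-190) = (2 - 16)/(-16 + 218) - (1 - 190) = -14/202 - 1*(-189) = (1/202)*(-14) + 189 = -7/101 + 189 = 19082/101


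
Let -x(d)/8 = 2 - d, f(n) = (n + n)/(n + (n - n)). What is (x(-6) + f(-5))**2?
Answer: 3844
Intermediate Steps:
f(n) = 2 (f(n) = (2*n)/(n + 0) = (2*n)/n = 2)
x(d) = -16 + 8*d (x(d) = -8*(2 - d) = -16 + 8*d)
(x(-6) + f(-5))**2 = ((-16 + 8*(-6)) + 2)**2 = ((-16 - 48) + 2)**2 = (-64 + 2)**2 = (-62)**2 = 3844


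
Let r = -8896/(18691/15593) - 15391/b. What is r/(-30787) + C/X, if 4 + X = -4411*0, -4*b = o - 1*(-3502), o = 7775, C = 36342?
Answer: -117912759563028575/12978469632618 ≈ -9085.3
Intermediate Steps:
b = -11277/4 (b = -(7775 - 1*(-3502))/4 = -(7775 + 3502)/4 = -1/4*11277 = -11277/4 ≈ -2819.3)
X = -4 (X = -4 - 4411*0 = -4 + 0 = -4)
r = -1563142061132/210778407 (r = -8896/(18691/15593) - 15391/(-11277/4) = -8896/(18691*(1/15593)) - 15391*(-4/11277) = -8896/18691/15593 + 61564/11277 = -8896*15593/18691 + 61564/11277 = -138715328/18691 + 61564/11277 = -1563142061132/210778407 ≈ -7416.0)
r/(-30787) + C/X = -1563142061132/210778407/(-30787) + 36342/(-4) = -1563142061132/210778407*(-1/30787) + 36342*(-1/4) = 1563142061132/6489234816309 - 18171/2 = -117912759563028575/12978469632618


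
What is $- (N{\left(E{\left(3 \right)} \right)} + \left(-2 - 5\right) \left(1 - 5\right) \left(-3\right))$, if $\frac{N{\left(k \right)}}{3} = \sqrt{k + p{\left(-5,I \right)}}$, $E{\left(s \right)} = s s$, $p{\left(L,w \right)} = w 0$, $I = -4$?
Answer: $75$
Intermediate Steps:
$p{\left(L,w \right)} = 0$
$E{\left(s \right)} = s^{2}$
$N{\left(k \right)} = 3 \sqrt{k}$ ($N{\left(k \right)} = 3 \sqrt{k + 0} = 3 \sqrt{k}$)
$- (N{\left(E{\left(3 \right)} \right)} + \left(-2 - 5\right) \left(1 - 5\right) \left(-3\right)) = - (3 \sqrt{3^{2}} + \left(-2 - 5\right) \left(1 - 5\right) \left(-3\right)) = - (3 \sqrt{9} + \left(-2 - 5\right) \left(\left(-4\right) \left(-3\right)\right)) = - (3 \cdot 3 - 84) = - (9 - 84) = \left(-1\right) \left(-75\right) = 75$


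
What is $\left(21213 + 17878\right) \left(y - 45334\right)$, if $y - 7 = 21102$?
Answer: $-946979475$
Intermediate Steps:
$y = 21109$ ($y = 7 + 21102 = 21109$)
$\left(21213 + 17878\right) \left(y - 45334\right) = \left(21213 + 17878\right) \left(21109 - 45334\right) = 39091 \left(-24225\right) = -946979475$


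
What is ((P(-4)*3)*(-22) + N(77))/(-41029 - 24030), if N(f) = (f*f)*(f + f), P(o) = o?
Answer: -913330/65059 ≈ -14.038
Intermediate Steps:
N(f) = 2*f³ (N(f) = f²*(2*f) = 2*f³)
((P(-4)*3)*(-22) + N(77))/(-41029 - 24030) = (-4*3*(-22) + 2*77³)/(-41029 - 24030) = (-12*(-22) + 2*456533)/(-65059) = (264 + 913066)*(-1/65059) = 913330*(-1/65059) = -913330/65059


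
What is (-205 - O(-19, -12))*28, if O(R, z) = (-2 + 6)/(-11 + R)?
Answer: -86044/15 ≈ -5736.3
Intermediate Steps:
O(R, z) = 4/(-11 + R)
(-205 - O(-19, -12))*28 = (-205 - 4/(-11 - 19))*28 = (-205 - 4/(-30))*28 = (-205 - 4*(-1)/30)*28 = (-205 - 1*(-2/15))*28 = (-205 + 2/15)*28 = -3073/15*28 = -86044/15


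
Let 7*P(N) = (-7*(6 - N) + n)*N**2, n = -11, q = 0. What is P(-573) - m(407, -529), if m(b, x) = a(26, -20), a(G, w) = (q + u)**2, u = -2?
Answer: -1334329084/7 ≈ -1.9062e+8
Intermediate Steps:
a(G, w) = 4 (a(G, w) = (0 - 2)**2 = (-2)**2 = 4)
m(b, x) = 4
P(N) = N**2*(-53 + 7*N)/7 (P(N) = ((-7*(6 - N) - 11)*N**2)/7 = (((-42 + 7*N) - 11)*N**2)/7 = ((-53 + 7*N)*N**2)/7 = (N**2*(-53 + 7*N))/7 = N**2*(-53 + 7*N)/7)
P(-573) - m(407, -529) = (-573)**2*(-53/7 - 573) - 1*4 = 328329*(-4064/7) - 4 = -1334329056/7 - 4 = -1334329084/7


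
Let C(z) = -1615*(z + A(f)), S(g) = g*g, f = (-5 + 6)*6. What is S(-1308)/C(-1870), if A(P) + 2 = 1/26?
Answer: 44482464/78603665 ≈ 0.56591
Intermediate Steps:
f = 6 (f = 1*6 = 6)
A(P) = -51/26 (A(P) = -2 + 1/26 = -51/26)
S(g) = g²
C(z) = 82365/26 - 1615*z (C(z) = -1615*(z - 51/26) = -1615*(-51/26 + z) = 82365/26 - 1615*z)
S(-1308)/C(-1870) = (-1308)²/(82365/26 - 1615*(-1870)) = 1710864/(82365/26 + 3020050) = 1710864/(78603665/26) = 1710864*(26/78603665) = 44482464/78603665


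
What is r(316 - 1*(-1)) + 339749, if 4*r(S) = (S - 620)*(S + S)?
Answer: 583447/2 ≈ 2.9172e+5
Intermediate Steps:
r(S) = S*(-620 + S)/2 (r(S) = ((S - 620)*(S + S))/4 = ((-620 + S)*(2*S))/4 = (2*S*(-620 + S))/4 = S*(-620 + S)/2)
r(316 - 1*(-1)) + 339749 = (316 - 1*(-1))*(-620 + (316 - 1*(-1)))/2 + 339749 = (316 + 1)*(-620 + (316 + 1))/2 + 339749 = (½)*317*(-620 + 317) + 339749 = (½)*317*(-303) + 339749 = -96051/2 + 339749 = 583447/2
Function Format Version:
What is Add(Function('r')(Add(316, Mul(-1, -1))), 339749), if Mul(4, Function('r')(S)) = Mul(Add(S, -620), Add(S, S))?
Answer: Rational(583447, 2) ≈ 2.9172e+5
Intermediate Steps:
Function('r')(S) = Mul(Rational(1, 2), S, Add(-620, S)) (Function('r')(S) = Mul(Rational(1, 4), Mul(Add(S, -620), Add(S, S))) = Mul(Rational(1, 4), Mul(Add(-620, S), Mul(2, S))) = Mul(Rational(1, 4), Mul(2, S, Add(-620, S))) = Mul(Rational(1, 2), S, Add(-620, S)))
Add(Function('r')(Add(316, Mul(-1, -1))), 339749) = Add(Mul(Rational(1, 2), Add(316, Mul(-1, -1)), Add(-620, Add(316, Mul(-1, -1)))), 339749) = Add(Mul(Rational(1, 2), Add(316, 1), Add(-620, Add(316, 1))), 339749) = Add(Mul(Rational(1, 2), 317, Add(-620, 317)), 339749) = Add(Mul(Rational(1, 2), 317, -303), 339749) = Add(Rational(-96051, 2), 339749) = Rational(583447, 2)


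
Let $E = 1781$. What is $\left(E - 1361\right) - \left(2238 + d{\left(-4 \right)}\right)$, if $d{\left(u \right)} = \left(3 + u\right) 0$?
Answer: $-1818$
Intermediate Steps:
$d{\left(u \right)} = 0$
$\left(E - 1361\right) - \left(2238 + d{\left(-4 \right)}\right) = \left(1781 - 1361\right) - \left(2238 + 0\right) = 420 - 2238 = -1818$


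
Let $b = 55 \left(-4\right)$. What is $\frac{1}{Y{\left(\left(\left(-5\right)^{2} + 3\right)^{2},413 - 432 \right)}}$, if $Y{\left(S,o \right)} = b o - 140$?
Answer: $\frac{1}{4040} \approx 0.00024752$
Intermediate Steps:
$b = -220$
$Y{\left(S,o \right)} = -140 - 220 o$ ($Y{\left(S,o \right)} = - 220 o - 140 = -140 - 220 o$)
$\frac{1}{Y{\left(\left(\left(-5\right)^{2} + 3\right)^{2},413 - 432 \right)}} = \frac{1}{-140 - 220 \left(413 - 432\right)} = \frac{1}{-140 - -4180} = \frac{1}{-140 + 4180} = \frac{1}{4040}$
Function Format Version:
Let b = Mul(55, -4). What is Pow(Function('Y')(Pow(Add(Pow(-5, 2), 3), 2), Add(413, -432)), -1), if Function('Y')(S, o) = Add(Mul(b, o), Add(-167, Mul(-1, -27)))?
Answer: Rational(1, 4040) ≈ 0.00024752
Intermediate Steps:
b = -220
Function('Y')(S, o) = Add(-140, Mul(-220, o)) (Function('Y')(S, o) = Add(Mul(-220, o), Add(-167, Mul(-1, -27))) = Add(Mul(-220, o), Add(-167, 27)) = Add(Mul(-220, o), -140) = Add(-140, Mul(-220, o)))
Pow(Function('Y')(Pow(Add(Pow(-5, 2), 3), 2), Add(413, -432)), -1) = Pow(Add(-140, Mul(-220, Add(413, -432))), -1) = Pow(Add(-140, Mul(-220, -19)), -1) = Pow(Add(-140, 4180), -1) = Pow(4040, -1) = Rational(1, 4040)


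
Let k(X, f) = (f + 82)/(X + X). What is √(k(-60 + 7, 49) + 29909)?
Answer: 3*√37338182/106 ≈ 172.94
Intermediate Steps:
k(X, f) = (82 + f)/(2*X) (k(X, f) = (82 + f)/((2*X)) = (82 + f)*(1/(2*X)) = (82 + f)/(2*X))
√(k(-60 + 7, 49) + 29909) = √((82 + 49)/(2*(-60 + 7)) + 29909) = √((½)*131/(-53) + 29909) = √((½)*(-1/53)*131 + 29909) = √(-131/106 + 29909) = √(3170223/106) = 3*√37338182/106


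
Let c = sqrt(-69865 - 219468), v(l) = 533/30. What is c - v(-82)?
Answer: -533/30 + I*sqrt(289333) ≈ -17.767 + 537.9*I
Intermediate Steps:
v(l) = 533/30 (v(l) = 533*(1/30) = 533/30)
c = I*sqrt(289333) (c = sqrt(-289333) = I*sqrt(289333) ≈ 537.9*I)
c - v(-82) = I*sqrt(289333) - 1*533/30 = I*sqrt(289333) - 533/30 = -533/30 + I*sqrt(289333)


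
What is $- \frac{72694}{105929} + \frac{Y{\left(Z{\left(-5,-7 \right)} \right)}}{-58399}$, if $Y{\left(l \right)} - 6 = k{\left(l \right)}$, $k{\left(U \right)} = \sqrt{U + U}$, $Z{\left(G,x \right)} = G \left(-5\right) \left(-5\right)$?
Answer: $- \frac{4245892480}{6186147671} - \frac{5 i \sqrt{10}}{58399} \approx -0.68635 - 0.00027075 i$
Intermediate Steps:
$Z{\left(G,x \right)} = 25 G$ ($Z{\left(G,x \right)} = - 5 G \left(-5\right) = 25 G$)
$k{\left(U \right)} = \sqrt{2} \sqrt{U}$ ($k{\left(U \right)} = \sqrt{2 U} = \sqrt{2} \sqrt{U}$)
$Y{\left(l \right)} = 6 + \sqrt{2} \sqrt{l}$
$- \frac{72694}{105929} + \frac{Y{\left(Z{\left(-5,-7 \right)} \right)}}{-58399} = - \frac{72694}{105929} + \frac{6 + \sqrt{2} \sqrt{25 \left(-5\right)}}{-58399} = \left(-72694\right) \frac{1}{105929} + \left(6 + \sqrt{2} \sqrt{-125}\right) \left(- \frac{1}{58399}\right) = - \frac{72694}{105929} + \left(6 + \sqrt{2} \cdot 5 i \sqrt{5}\right) \left(- \frac{1}{58399}\right) = - \frac{72694}{105929} + \left(6 + 5 i \sqrt{10}\right) \left(- \frac{1}{58399}\right) = - \frac{72694}{105929} - \left(\frac{6}{58399} + \frac{5 i \sqrt{10}}{58399}\right) = - \frac{4245892480}{6186147671} - \frac{5 i \sqrt{10}}{58399}$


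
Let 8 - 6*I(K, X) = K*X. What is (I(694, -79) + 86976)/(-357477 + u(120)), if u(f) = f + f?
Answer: -96115/357237 ≈ -0.26905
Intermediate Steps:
I(K, X) = 4/3 - K*X/6
u(f) = 2*f
(I(694, -79) + 86976)/(-357477 + u(120)) = ((4/3 - ⅙*694*(-79)) + 86976)/(-357477 + 2*120) = ((4/3 + 27413/3) + 86976)/(-357477 + 240) = (9139 + 86976)/(-357237) = 96115*(-1/357237) = -96115/357237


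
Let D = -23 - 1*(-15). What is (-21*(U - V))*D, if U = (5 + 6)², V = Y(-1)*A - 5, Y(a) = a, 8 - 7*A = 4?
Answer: 21264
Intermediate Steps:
A = 4/7 (A = 8/7 - ⅐*4 = 8/7 - 4/7 = 4/7 ≈ 0.57143)
V = -39/7 (V = -1*4/7 - 5 = -4/7 - 5 = -39/7 ≈ -5.5714)
D = -8 (D = -23 + 15 = -8)
U = 121 (U = 11² = 121)
(-21*(U - V))*D = -21*(121 - 1*(-39/7))*(-8) = -21*(121 + 39/7)*(-8) = -21*886/7*(-8) = -2658*(-8) = 21264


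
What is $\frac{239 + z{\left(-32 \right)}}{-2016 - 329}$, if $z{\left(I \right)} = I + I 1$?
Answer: $- \frac{5}{67} \approx -0.074627$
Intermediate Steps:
$z{\left(I \right)} = 2 I$ ($z{\left(I \right)} = I + I = 2 I$)
$\frac{239 + z{\left(-32 \right)}}{-2016 - 329} = \frac{239 + 2 \left(-32\right)}{-2016 - 329} = \frac{239 - 64}{-2345} = 175 \left(- \frac{1}{2345}\right) = - \frac{5}{67}$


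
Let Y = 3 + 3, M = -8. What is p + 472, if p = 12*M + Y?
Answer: 382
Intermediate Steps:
Y = 6
p = -90 (p = 12*(-8) + 6 = -96 + 6 = -90)
p + 472 = -90 + 472 = 382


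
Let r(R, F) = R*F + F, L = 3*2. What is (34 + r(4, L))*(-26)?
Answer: -1664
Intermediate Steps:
L = 6
r(R, F) = F + F*R (r(R, F) = F*R + F = F + F*R)
(34 + r(4, L))*(-26) = (34 + 6*(1 + 4))*(-26) = (34 + 6*5)*(-26) = (34 + 30)*(-26) = 64*(-26) = -1664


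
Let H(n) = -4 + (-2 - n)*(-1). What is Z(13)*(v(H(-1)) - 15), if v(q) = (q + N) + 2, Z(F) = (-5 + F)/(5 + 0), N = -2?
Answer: -144/5 ≈ -28.800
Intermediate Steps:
H(n) = -2 + n (H(n) = -4 + (2 + n) = -2 + n)
Z(F) = -1 + F/5 (Z(F) = (-5 + F)/5 = (-5 + F)*(⅕) = -1 + F/5)
v(q) = q (v(q) = (q - 2) + 2 = (-2 + q) + 2 = q)
Z(13)*(v(H(-1)) - 15) = (-1 + (⅕)*13)*((-2 - 1) - 15) = (-1 + 13/5)*(-3 - 15) = (8/5)*(-18) = -144/5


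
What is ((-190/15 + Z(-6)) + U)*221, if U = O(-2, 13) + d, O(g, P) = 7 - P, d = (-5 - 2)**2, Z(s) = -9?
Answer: 14144/3 ≈ 4714.7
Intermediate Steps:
d = 49 (d = (-7)**2 = 49)
U = 43 (U = (7 - 1*13) + 49 = (7 - 13) + 49 = -6 + 49 = 43)
((-190/15 + Z(-6)) + U)*221 = ((-190/15 - 9) + 43)*221 = ((-190*1/15 - 9) + 43)*221 = ((-38/3 - 9) + 43)*221 = (-65/3 + 43)*221 = (64/3)*221 = 14144/3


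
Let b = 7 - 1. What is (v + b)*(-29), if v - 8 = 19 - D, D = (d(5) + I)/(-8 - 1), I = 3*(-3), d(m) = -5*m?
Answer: -7627/9 ≈ -847.44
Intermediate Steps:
I = -9
D = 34/9 (D = (-5*5 - 9)/(-8 - 1) = (-25 - 9)/(-9) = -34*(-⅑) = 34/9 ≈ 3.7778)
b = 6
v = 209/9 (v = 8 + (19 - 1*34/9) = 8 + (19 - 34/9) = 8 + 137/9 = 209/9 ≈ 23.222)
(v + b)*(-29) = (209/9 + 6)*(-29) = (263/9)*(-29) = -7627/9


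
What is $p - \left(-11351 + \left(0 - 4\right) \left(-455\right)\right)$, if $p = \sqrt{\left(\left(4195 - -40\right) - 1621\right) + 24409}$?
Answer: $9531 + \sqrt{27023} \approx 9695.4$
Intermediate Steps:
$p = \sqrt{27023}$ ($p = \sqrt{\left(\left(4195 + 40\right) - 1621\right) + 24409} = \sqrt{\left(4235 - 1621\right) + 24409} = \sqrt{2614 + 24409} = \sqrt{27023} \approx 164.39$)
$p - \left(-11351 + \left(0 - 4\right) \left(-455\right)\right) = \sqrt{27023} - \left(-11351 + \left(0 - 4\right) \left(-455\right)\right) = \sqrt{27023} - \left(-11351 - -1820\right) = \sqrt{27023} - \left(-11351 + 1820\right) = \sqrt{27023} - -9531 = \sqrt{27023} + 9531 = 9531 + \sqrt{27023}$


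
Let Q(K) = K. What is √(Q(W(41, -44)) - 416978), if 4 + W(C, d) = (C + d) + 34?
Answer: I*√416951 ≈ 645.72*I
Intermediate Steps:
W(C, d) = 30 + C + d (W(C, d) = -4 + ((C + d) + 34) = -4 + (34 + C + d) = 30 + C + d)
√(Q(W(41, -44)) - 416978) = √((30 + 41 - 44) - 416978) = √(27 - 416978) = √(-416951) = I*√416951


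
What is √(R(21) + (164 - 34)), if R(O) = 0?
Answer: √130 ≈ 11.402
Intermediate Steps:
√(R(21) + (164 - 34)) = √(0 + (164 - 34)) = √(0 + 130) = √130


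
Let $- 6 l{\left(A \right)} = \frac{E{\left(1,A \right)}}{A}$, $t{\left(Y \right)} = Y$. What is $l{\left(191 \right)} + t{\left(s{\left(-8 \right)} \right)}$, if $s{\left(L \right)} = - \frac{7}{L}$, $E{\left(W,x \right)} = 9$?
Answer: $\frac{1325}{1528} \approx 0.86715$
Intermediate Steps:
$l{\left(A \right)} = - \frac{3}{2 A}$ ($l{\left(A \right)} = - \frac{9 \frac{1}{A}}{6} = - \frac{3}{2 A}$)
$l{\left(191 \right)} + t{\left(s{\left(-8 \right)} \right)} = - \frac{3}{2 \cdot 191} - \frac{7}{-8} = \left(- \frac{3}{2}\right) \frac{1}{191} - - \frac{7}{8} = - \frac{3}{382} + \frac{7}{8} = \frac{1325}{1528}$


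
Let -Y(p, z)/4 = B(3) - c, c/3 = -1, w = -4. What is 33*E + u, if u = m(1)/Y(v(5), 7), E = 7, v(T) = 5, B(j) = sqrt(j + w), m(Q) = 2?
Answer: 4617/20 + I/20 ≈ 230.85 + 0.05*I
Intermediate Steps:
c = -3 (c = 3*(-1) = -3)
B(j) = sqrt(-4 + j) (B(j) = sqrt(j - 4) = sqrt(-4 + j))
Y(p, z) = -12 - 4*I (Y(p, z) = -4*(sqrt(-4 + 3) - 1*(-3)) = -4*(sqrt(-1) + 3) = -4*(I + 3) = -4*(3 + I) = -12 - 4*I)
u = (-12 + 4*I)/80 (u = 2/(-12 - 4*I) = 2*((-12 + 4*I)/160) = (-12 + 4*I)/80 ≈ -0.15 + 0.05*I)
33*E + u = 33*7 + (-3/20 + I/20) = 231 + (-3/20 + I/20) = 4617/20 + I/20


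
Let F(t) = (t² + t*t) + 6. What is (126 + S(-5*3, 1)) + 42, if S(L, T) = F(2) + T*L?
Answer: 167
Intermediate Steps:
F(t) = 6 + 2*t² (F(t) = (t² + t²) + 6 = 2*t² + 6 = 6 + 2*t²)
S(L, T) = 14 + L*T (S(L, T) = (6 + 2*2²) + T*L = (6 + 2*4) + L*T = (6 + 8) + L*T = 14 + L*T)
(126 + S(-5*3, 1)) + 42 = (126 + (14 - 5*3*1)) + 42 = (126 + (14 - 15*1)) + 42 = (126 + (14 - 15)) + 42 = (126 - 1) + 42 = 125 + 42 = 167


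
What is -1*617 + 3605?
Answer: 2988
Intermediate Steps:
-1*617 + 3605 = -617 + 3605 = 2988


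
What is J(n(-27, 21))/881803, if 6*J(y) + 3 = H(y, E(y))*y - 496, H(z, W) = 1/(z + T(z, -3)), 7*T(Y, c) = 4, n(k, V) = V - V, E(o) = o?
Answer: -499/5290818 ≈ -9.4314e-5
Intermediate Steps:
n(k, V) = 0
T(Y, c) = 4/7 (T(Y, c) = (⅐)*4 = 4/7)
H(z, W) = 1/(4/7 + z) (H(z, W) = 1/(z + 4/7) = 1/(4/7 + z))
J(y) = -499/6 + 7*y/(6*(4 + 7*y)) (J(y) = -½ + ((7/(4 + 7*y))*y - 496)/6 = -½ + (7*y/(4 + 7*y) - 496)/6 = -½ + (-496 + 7*y/(4 + 7*y))/6 = -½ + (-248/3 + 7*y/(6*(4 + 7*y))) = -499/6 + 7*y/(6*(4 + 7*y)))
J(n(-27, 21))/881803 = ((-998 - 1743*0)/(3*(4 + 7*0)))/881803 = ((-998 + 0)/(3*(4 + 0)))*(1/881803) = ((⅓)*(-998)/4)*(1/881803) = ((⅓)*(¼)*(-998))*(1/881803) = -499/6*1/881803 = -499/5290818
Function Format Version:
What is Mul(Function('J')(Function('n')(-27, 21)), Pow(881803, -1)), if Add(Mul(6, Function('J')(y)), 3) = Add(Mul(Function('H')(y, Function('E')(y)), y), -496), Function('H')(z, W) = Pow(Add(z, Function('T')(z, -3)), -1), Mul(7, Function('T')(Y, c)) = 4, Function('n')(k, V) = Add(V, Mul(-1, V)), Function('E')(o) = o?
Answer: Rational(-499, 5290818) ≈ -9.4314e-5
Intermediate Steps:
Function('n')(k, V) = 0
Function('T')(Y, c) = Rational(4, 7) (Function('T')(Y, c) = Mul(Rational(1, 7), 4) = Rational(4, 7))
Function('H')(z, W) = Pow(Add(Rational(4, 7), z), -1) (Function('H')(z, W) = Pow(Add(z, Rational(4, 7)), -1) = Pow(Add(Rational(4, 7), z), -1))
Function('J')(y) = Add(Rational(-499, 6), Mul(Rational(7, 6), y, Pow(Add(4, Mul(7, y)), -1))) (Function('J')(y) = Add(Rational(-1, 2), Mul(Rational(1, 6), Add(Mul(Mul(7, Pow(Add(4, Mul(7, y)), -1)), y), -496))) = Add(Rational(-1, 2), Mul(Rational(1, 6), Add(Mul(7, y, Pow(Add(4, Mul(7, y)), -1)), -496))) = Add(Rational(-1, 2), Mul(Rational(1, 6), Add(-496, Mul(7, y, Pow(Add(4, Mul(7, y)), -1))))) = Add(Rational(-1, 2), Add(Rational(-248, 3), Mul(Rational(7, 6), y, Pow(Add(4, Mul(7, y)), -1)))) = Add(Rational(-499, 6), Mul(Rational(7, 6), y, Pow(Add(4, Mul(7, y)), -1))))
Mul(Function('J')(Function('n')(-27, 21)), Pow(881803, -1)) = Mul(Mul(Rational(1, 3), Pow(Add(4, Mul(7, 0)), -1), Add(-998, Mul(-1743, 0))), Pow(881803, -1)) = Mul(Mul(Rational(1, 3), Pow(Add(4, 0), -1), Add(-998, 0)), Rational(1, 881803)) = Mul(Mul(Rational(1, 3), Pow(4, -1), -998), Rational(1, 881803)) = Mul(Mul(Rational(1, 3), Rational(1, 4), -998), Rational(1, 881803)) = Mul(Rational(-499, 6), Rational(1, 881803)) = Rational(-499, 5290818)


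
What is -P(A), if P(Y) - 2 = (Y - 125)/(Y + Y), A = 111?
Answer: -215/111 ≈ -1.9369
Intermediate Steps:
P(Y) = 2 + (-125 + Y)/(2*Y) (P(Y) = 2 + (Y - 125)/(Y + Y) = 2 + (-125 + Y)/((2*Y)) = 2 + (-125 + Y)*(1/(2*Y)) = 2 + (-125 + Y)/(2*Y))
-P(A) = -5*(-25 + 111)/(2*111) = -5*86/(2*111) = -1*215/111 = -215/111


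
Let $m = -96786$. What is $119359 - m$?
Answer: $216145$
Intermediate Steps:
$119359 - m = 119359 - -96786 = 119359 + 96786 = 216145$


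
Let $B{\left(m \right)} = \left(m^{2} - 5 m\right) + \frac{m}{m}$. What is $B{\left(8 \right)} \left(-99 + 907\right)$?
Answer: $20200$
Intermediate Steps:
$B{\left(m \right)} = 1 + m^{2} - 5 m$ ($B{\left(m \right)} = \left(m^{2} - 5 m\right) + 1 = 1 + m^{2} - 5 m$)
$B{\left(8 \right)} \left(-99 + 907\right) = \left(1 + 8^{2} - 40\right) \left(-99 + 907\right) = \left(1 + 64 - 40\right) 808 = 25 \cdot 808 = 20200$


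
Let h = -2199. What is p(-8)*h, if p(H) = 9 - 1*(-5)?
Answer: -30786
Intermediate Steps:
p(H) = 14 (p(H) = 9 + 5 = 14)
p(-8)*h = 14*(-2199) = -30786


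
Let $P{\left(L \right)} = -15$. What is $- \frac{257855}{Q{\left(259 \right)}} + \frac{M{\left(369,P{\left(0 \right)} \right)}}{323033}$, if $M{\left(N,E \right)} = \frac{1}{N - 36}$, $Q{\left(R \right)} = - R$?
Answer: $\frac{749661067942}{752989923} \approx 995.58$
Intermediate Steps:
$M{\left(N,E \right)} = \frac{1}{-36 + N}$
$- \frac{257855}{Q{\left(259 \right)}} + \frac{M{\left(369,P{\left(0 \right)} \right)}}{323033} = - \frac{257855}{\left(-1\right) 259} + \frac{1}{\left(-36 + 369\right) 323033} = - \frac{257855}{-259} + \frac{1}{333} \cdot \frac{1}{323033} = \left(-257855\right) \left(- \frac{1}{259}\right) + \frac{1}{333} \cdot \frac{1}{323033} = \frac{257855}{259} + \frac{1}{107569989} = \frac{749661067942}{752989923}$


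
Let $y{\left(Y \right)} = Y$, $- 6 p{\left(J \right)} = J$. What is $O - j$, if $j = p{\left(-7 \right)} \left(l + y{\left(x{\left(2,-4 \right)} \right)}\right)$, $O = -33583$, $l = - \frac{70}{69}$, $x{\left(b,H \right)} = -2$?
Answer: $- \frac{6950953}{207} \approx -33580.0$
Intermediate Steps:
$p{\left(J \right)} = - \frac{J}{6}$
$l = - \frac{70}{69}$ ($l = \left(-70\right) \frac{1}{69} = - \frac{70}{69} \approx -1.0145$)
$j = - \frac{728}{207}$ ($j = \left(- \frac{1}{6}\right) \left(-7\right) \left(- \frac{70}{69} - 2\right) = \frac{7}{6} \left(- \frac{208}{69}\right) = - \frac{728}{207} \approx -3.5169$)
$O - j = -33583 - - \frac{728}{207} = -33583 + \frac{728}{207} = - \frac{6950953}{207}$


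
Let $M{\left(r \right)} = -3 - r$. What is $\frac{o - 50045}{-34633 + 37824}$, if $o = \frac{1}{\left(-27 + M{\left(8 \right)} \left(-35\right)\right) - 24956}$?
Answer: $- \frac{1231006911}{78492218} \approx -15.683$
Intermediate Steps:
$o = - \frac{1}{24598}$ ($o = \frac{1}{\left(-27 + \left(-3 - 8\right) \left(-35\right)\right) - 24956} = \frac{1}{\left(-27 - -385\right) - 24956} = \frac{1}{\left(-27 + 385\right) - 24956} = \frac{1}{358 - 24956} = \frac{1}{-24598} = - \frac{1}{24598} \approx -4.0654 \cdot 10^{-5}$)
$\frac{o - 50045}{-34633 + 37824} = \frac{- \frac{1}{24598} - 50045}{-34633 + 37824} = - \frac{1231006911}{24598 \cdot 3191} = \left(- \frac{1231006911}{24598}\right) \frac{1}{3191} = - \frac{1231006911}{78492218}$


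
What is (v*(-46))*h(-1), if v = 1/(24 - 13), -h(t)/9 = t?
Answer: -414/11 ≈ -37.636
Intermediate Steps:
h(t) = -9*t
v = 1/11 ≈ 0.090909
(v*(-46))*h(-1) = ((1/11)*(-46))*(-9*(-1)) = -46/11*9 = -414/11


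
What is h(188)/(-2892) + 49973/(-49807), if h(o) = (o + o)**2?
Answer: -1796509087/36010461 ≈ -49.889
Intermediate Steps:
h(o) = 4*o**2 (h(o) = (2*o)**2 = 4*o**2)
h(188)/(-2892) + 49973/(-49807) = (4*188**2)/(-2892) + 49973/(-49807) = (4*35344)*(-1/2892) + 49973*(-1/49807) = 141376*(-1/2892) - 49973/49807 = -35344/723 - 49973/49807 = -1796509087/36010461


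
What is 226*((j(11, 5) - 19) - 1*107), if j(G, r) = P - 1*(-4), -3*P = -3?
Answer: -27346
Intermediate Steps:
P = 1 (P = -⅓*(-3) = 1)
j(G, r) = 5 (j(G, r) = 1 - 1*(-4) = 1 + 4 = 5)
226*((j(11, 5) - 19) - 1*107) = 226*((5 - 19) - 1*107) = 226*(-14 - 107) = 226*(-121) = -27346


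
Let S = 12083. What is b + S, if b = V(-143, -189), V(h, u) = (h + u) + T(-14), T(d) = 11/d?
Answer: 164503/14 ≈ 11750.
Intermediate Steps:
V(h, u) = -11/14 + h + u (V(h, u) = (h + u) + 11/(-14) = (h + u) + 11*(-1/14) = (h + u) - 11/14 = -11/14 + h + u)
b = -4659/14 (b = -11/14 - 143 - 189 = -4659/14 ≈ -332.79)
b + S = -4659/14 + 12083 = 164503/14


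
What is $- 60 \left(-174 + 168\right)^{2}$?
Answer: $-2160$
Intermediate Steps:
$- 60 \left(-174 + 168\right)^{2} = - 60 \left(-6\right)^{2} = \left(-60\right) 36 = -2160$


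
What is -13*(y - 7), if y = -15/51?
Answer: 1612/17 ≈ 94.823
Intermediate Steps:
y = -5/17 (y = -15*1/51 = -5/17 ≈ -0.29412)
-13*(y - 7) = -13*(-5/17 - 7) = -13*(-124/17) = 1612/17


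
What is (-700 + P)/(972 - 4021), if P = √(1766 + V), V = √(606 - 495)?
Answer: 700/3049 - √(1766 + √111)/3049 ≈ 0.21576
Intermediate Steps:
V = √111 ≈ 10.536
P = √(1766 + √111) ≈ 42.149
(-700 + P)/(972 - 4021) = (-700 + √(1766 + √111))/(972 - 4021) = (-700 + √(1766 + √111))/(-3049) = (-700 + √(1766 + √111))*(-1/3049) = 700/3049 - √(1766 + √111)/3049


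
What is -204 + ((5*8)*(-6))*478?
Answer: -114924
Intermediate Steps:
-204 + ((5*8)*(-6))*478 = -204 + (40*(-6))*478 = -204 - 240*478 = -204 - 114720 = -114924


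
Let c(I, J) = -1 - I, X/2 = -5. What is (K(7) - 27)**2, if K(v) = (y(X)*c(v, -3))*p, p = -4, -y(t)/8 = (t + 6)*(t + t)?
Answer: 420537049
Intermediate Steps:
X = -10 (X = 2*(-5) = -10)
y(t) = -16*t*(6 + t) (y(t) = -8*(t + 6)*(t + t) = -8*(6 + t)*2*t = -16*t*(6 + t))
K(v) = -2560 - 2560*v (K(v) = ((-16*(-10)*(6 - 10))*(-1 - v))*(-4) = ((-16*(-10)*(-4))*(-1 - v))*(-4) = -640*(-1 - v)*(-4) = (640 + 640*v)*(-4) = -2560 - 2560*v)
(K(7) - 27)**2 = ((-2560 - 2560*7) - 27)**2 = ((-2560 - 17920) - 27)**2 = (-20480 - 27)**2 = (-20507)**2 = 420537049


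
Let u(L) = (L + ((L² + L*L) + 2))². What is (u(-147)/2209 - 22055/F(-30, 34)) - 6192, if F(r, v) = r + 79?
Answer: 90189935354/108241 ≈ 8.3323e+5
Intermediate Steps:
F(r, v) = 79 + r
u(L) = (2 + L + 2*L²)² (u(L) = (L + ((L² + L²) + 2))² = (L + (2*L² + 2))² = (L + (2 + 2*L²))² = (2 + L + 2*L²)²)
(u(-147)/2209 - 22055/F(-30, 34)) - 6192 = ((2 - 147 + 2*(-147)²)²/2209 - 22055/(79 - 30)) - 6192 = ((2 - 147 + 2*21609)²*(1/2209) - 22055/49) - 6192 = ((2 - 147 + 43218)²*(1/2209) - 22055*1/49) - 6192 = (43073²*(1/2209) - 22055/49) - 6192 = (1855283329*(1/2209) - 22055/49) - 6192 = (1855283329/2209 - 22055/49) - 6192 = 90860163626/108241 - 6192 = 90189935354/108241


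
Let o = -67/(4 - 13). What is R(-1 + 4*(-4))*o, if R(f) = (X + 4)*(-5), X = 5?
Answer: -335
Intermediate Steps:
o = 67/9 (o = -67/(-9) = -1/9*(-67) = 67/9 ≈ 7.4444)
R(f) = -45 (R(f) = (5 + 4)*(-5) = 9*(-5) = -45)
R(-1 + 4*(-4))*o = -45*67/9 = -335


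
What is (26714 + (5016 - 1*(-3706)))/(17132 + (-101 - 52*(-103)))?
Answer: 35436/22387 ≈ 1.5829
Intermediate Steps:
(26714 + (5016 - 1*(-3706)))/(17132 + (-101 - 52*(-103))) = (26714 + (5016 + 3706))/(17132 + (-101 + 5356)) = (26714 + 8722)/(17132 + 5255) = 35436/22387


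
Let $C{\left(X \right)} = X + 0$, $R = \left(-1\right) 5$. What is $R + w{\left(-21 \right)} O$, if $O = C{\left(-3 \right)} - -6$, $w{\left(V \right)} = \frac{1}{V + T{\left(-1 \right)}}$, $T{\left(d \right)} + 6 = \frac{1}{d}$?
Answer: $- \frac{143}{28} \approx -5.1071$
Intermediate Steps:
$R = -5$
$T{\left(d \right)} = -6 + \frac{1}{d}$
$w{\left(V \right)} = \frac{1}{-7 + V}$ ($w{\left(V \right)} = \frac{1}{V - \left(6 - \frac{1}{-1}\right)} = \frac{1}{V - 7} = \frac{1}{-7 + V}$)
$C{\left(X \right)} = X$
$O = 3$ ($O = -3 - -6 = -3 + 6 = 3$)
$R + w{\left(-21 \right)} O = -5 + \frac{1}{-7 - 21} \cdot 3 = -5 + \frac{1}{-28} \cdot 3 = -5 - \frac{3}{28} = - \frac{143}{28}$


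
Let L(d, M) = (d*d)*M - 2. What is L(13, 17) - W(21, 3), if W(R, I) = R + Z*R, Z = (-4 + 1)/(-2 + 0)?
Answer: 5637/2 ≈ 2818.5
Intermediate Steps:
L(d, M) = -2 + M*d² (L(d, M) = d²*M - 2 = M*d² - 2 = -2 + M*d²)
Z = 3/2 (Z = -3/(-2) = -3*(-½) = 3/2 ≈ 1.5000)
W(R, I) = 5*R/2 (W(R, I) = R + 3*R/2 = 5*R/2)
L(13, 17) - W(21, 3) = (-2 + 17*13²) - 5*21/2 = (-2 + 17*169) - 1*105/2 = (-2 + 2873) - 105/2 = 2871 - 105/2 = 5637/2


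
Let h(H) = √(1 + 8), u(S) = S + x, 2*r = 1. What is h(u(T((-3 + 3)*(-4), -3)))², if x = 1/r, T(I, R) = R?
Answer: 9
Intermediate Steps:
r = ½ (r = (½)*1 = ½ ≈ 0.50000)
x = 2 (x = 1/(½) = 1*2 = 2)
u(S) = 2 + S (u(S) = S + 2 = 2 + S)
h(H) = 3 (h(H) = √9 = 3)
h(u(T((-3 + 3)*(-4), -3)))² = 3² = 9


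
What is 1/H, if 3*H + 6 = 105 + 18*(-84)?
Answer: -1/471 ≈ -0.0021231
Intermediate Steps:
H = -471 (H = -2 + (105 + 18*(-84))/3 = -2 + (105 - 1512)/3 = -2 + (1/3)*(-1407) = -2 - 469 = -471)
1/H = 1/(-471) = -1/471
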